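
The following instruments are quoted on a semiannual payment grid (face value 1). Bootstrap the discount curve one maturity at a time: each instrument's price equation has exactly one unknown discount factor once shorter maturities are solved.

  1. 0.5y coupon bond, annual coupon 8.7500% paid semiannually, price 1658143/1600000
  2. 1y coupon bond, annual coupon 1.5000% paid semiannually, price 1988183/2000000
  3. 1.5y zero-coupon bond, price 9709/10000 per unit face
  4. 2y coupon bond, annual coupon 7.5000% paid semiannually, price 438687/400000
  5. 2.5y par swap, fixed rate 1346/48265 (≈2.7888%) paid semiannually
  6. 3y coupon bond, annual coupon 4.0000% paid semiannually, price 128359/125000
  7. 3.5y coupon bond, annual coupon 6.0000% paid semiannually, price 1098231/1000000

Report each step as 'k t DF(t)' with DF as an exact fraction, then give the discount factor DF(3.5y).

step 1 [0.5y] bond c/2=7/160: DF=(1658143/1600000 − 7/160·(0))/(1+7/160) = 9929/10000 ≈ 0.992900
step 2 [1y] bond c/2=3/400: DF=(1988183/2000000 − 3/400·(0.992900))/(1+3/400) = 9793/10000 ≈ 0.979300
step 3 [1.5y] zero: DF = P = 9709/10000 ≈ 0.970900
step 4 [2y] bond c/2=3/80: DF=(438687/400000 − 3/80·(0.992900+0.979300+0.970900))/(1+3/80) = 9507/10000 ≈ 0.950700
step 5 [2.5y] swap r/2=673/48265: DF=(1 − 673/48265·(0.992900+0.979300+0.970900+0.950700))/(1+673/48265) = 9327/10000 ≈ 0.932700
step 6 [3y] bond c/2=1/50: DF=(128359/125000 − 1/50·(0.992900+0.979300+0.970900+0.950700+0.932700))/(1+1/50) = 9121/10000 ≈ 0.912100
step 7 [3.5y] bond c/2=3/100: DF=(1098231/1000000 − 3/100·(0.992900+0.979300+0.970900+0.950700+0.932700+0.912100))/(1+3/100) = 8991/10000 ≈ 0.899100

1 1/2 9929/10000
2 1 9793/10000
3 3/2 9709/10000
4 2 9507/10000
5 5/2 9327/10000
6 3 9121/10000
7 7/2 8991/10000
DF(3.5y) = 8991/10000 ≈ 0.899100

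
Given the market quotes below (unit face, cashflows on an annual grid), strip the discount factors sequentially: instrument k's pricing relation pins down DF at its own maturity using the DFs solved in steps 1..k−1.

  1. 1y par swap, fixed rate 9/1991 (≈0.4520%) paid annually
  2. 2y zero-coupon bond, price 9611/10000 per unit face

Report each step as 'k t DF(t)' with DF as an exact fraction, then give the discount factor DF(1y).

1 1 1991/2000
2 2 9611/10000
DF(1y) = 1991/2000 ≈ 0.995500

step 1 [1y] swap r/1=9/1991: DF=(1 − 9/1991·(0))/(1+9/1991) = 1991/2000 ≈ 0.995500
step 2 [2y] zero: DF = P = 9611/10000 ≈ 0.961100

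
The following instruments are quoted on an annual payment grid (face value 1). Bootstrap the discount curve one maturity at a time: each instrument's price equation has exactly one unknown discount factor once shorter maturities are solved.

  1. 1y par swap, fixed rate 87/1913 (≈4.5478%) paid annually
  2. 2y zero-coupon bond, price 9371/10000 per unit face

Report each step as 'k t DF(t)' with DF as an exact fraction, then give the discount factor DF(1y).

step 1 [1y] swap r/1=87/1913: DF=(1 − 87/1913·(0))/(1+87/1913) = 1913/2000 ≈ 0.956500
step 2 [2y] zero: DF = P = 9371/10000 ≈ 0.937100

1 1 1913/2000
2 2 9371/10000
DF(1y) = 1913/2000 ≈ 0.956500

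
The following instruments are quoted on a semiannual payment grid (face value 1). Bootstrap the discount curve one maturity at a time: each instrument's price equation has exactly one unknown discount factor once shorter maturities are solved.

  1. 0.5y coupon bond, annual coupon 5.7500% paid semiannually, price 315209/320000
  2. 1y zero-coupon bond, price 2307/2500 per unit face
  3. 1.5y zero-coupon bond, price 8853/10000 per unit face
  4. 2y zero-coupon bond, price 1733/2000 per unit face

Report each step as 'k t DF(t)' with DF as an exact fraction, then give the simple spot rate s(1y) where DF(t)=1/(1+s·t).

step 1 [0.5y] bond c/2=23/800: DF=(315209/320000 − 23/800·(0))/(1+23/800) = 383/400 ≈ 0.957500
step 2 [1y] zero: DF = P = 2307/2500 ≈ 0.922800
step 3 [1.5y] zero: DF = P = 8853/10000 ≈ 0.885300
step 4 [2y] zero: DF = P = 1733/2000 ≈ 0.866500

1 1/2 383/400
2 1 2307/2500
3 3/2 8853/10000
4 2 1733/2000
s(1y) = (1/(2307/2500) − 1)/(1) = 193/2307 ≈ 8.3658%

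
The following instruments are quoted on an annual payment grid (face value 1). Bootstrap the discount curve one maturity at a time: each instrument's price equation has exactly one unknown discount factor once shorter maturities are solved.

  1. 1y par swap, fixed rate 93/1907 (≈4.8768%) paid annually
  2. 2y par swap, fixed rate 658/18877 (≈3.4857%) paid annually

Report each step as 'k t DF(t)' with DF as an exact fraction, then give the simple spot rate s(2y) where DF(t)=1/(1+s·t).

step 1 [1y] swap r/1=93/1907: DF=(1 − 93/1907·(0))/(1+93/1907) = 1907/2000 ≈ 0.953500
step 2 [2y] swap r/1=658/18877: DF=(1 − 658/18877·(0.953500))/(1+658/18877) = 4671/5000 ≈ 0.934200

1 1 1907/2000
2 2 4671/5000
s(2y) = (1/(4671/5000) − 1)/(2) = 329/9342 ≈ 3.5217%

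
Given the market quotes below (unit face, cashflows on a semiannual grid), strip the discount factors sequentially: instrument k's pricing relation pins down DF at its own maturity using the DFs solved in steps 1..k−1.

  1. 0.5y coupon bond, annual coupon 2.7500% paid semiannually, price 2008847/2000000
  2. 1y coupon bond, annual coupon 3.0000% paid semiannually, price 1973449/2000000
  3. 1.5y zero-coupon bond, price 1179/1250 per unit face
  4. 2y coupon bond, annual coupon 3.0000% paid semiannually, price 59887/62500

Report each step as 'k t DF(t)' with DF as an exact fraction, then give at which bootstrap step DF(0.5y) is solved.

step 1 [0.5y] bond c/2=11/800: DF=(2008847/2000000 − 11/800·(0))/(1+11/800) = 2477/2500 ≈ 0.990800
step 2 [1y] bond c/2=3/200: DF=(1973449/2000000 − 3/200·(0.990800))/(1+3/200) = 383/400 ≈ 0.957500
step 3 [1.5y] zero: DF = P = 1179/1250 ≈ 0.943200
step 4 [2y] bond c/2=3/200: DF=(59887/62500 − 3/200·(0.990800+0.957500+0.943200))/(1+3/200) = 9013/10000 ≈ 0.901300

1 1/2 2477/2500
2 1 383/400
3 3/2 1179/1250
4 2 9013/10000
DF(0.5y) is solved at step 1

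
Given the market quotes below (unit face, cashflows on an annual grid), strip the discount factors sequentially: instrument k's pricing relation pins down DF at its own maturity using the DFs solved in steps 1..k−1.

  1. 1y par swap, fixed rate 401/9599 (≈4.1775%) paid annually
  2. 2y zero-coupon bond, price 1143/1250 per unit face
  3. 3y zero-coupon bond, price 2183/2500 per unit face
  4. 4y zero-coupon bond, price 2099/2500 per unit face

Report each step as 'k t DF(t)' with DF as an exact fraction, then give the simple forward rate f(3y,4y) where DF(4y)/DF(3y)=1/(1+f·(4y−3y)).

1 1 9599/10000
2 2 1143/1250
3 3 2183/2500
4 4 2099/2500
f(3y,4y) = ((2183/2500)/(2099/2500) − 1)/(1) = 84/2099 ≈ 4.0019%

step 1 [1y] swap r/1=401/9599: DF=(1 − 401/9599·(0))/(1+401/9599) = 9599/10000 ≈ 0.959900
step 2 [2y] zero: DF = P = 1143/1250 ≈ 0.914400
step 3 [3y] zero: DF = P = 2183/2500 ≈ 0.873200
step 4 [4y] zero: DF = P = 2099/2500 ≈ 0.839600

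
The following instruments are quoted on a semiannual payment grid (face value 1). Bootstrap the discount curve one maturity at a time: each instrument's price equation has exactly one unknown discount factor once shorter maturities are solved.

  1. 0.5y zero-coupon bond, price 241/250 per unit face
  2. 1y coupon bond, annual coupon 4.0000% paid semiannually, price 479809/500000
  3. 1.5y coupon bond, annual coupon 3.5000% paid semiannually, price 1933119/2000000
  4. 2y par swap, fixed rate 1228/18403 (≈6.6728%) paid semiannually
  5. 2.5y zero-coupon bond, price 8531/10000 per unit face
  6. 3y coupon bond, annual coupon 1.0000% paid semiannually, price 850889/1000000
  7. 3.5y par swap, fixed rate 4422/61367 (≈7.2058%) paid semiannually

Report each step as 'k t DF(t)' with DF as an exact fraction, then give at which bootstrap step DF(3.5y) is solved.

step 1 [0.5y] zero: DF = P = 241/250 ≈ 0.964000
step 2 [1y] bond c/2=1/50: DF=(479809/500000 − 1/50·(0.964000))/(1+1/50) = 9219/10000 ≈ 0.921900
step 3 [1.5y] bond c/2=7/400: DF=(1933119/2000000 − 7/400·(0.964000+0.921900))/(1+7/400) = 367/400 ≈ 0.917500
step 4 [2y] swap r/2=614/18403: DF=(1 − 614/18403·(0.964000+0.921900+0.917500))/(1+614/18403) = 2193/2500 ≈ 0.877200
step 5 [2.5y] zero: DF = P = 8531/10000 ≈ 0.853100
step 6 [3y] bond c/2=1/200: DF=(850889/1000000 − 1/200·(0.964000+0.921900+0.917500+0.877200+0.853100))/(1+1/200) = 8241/10000 ≈ 0.824100
step 7 [3.5y] swap r/2=2211/61367: DF=(1 − 2211/61367·(0.964000+0.921900+0.917500+0.877200+0.853100+0.824100))/(1+2211/61367) = 7789/10000 ≈ 0.778900

1 1/2 241/250
2 1 9219/10000
3 3/2 367/400
4 2 2193/2500
5 5/2 8531/10000
6 3 8241/10000
7 7/2 7789/10000
DF(3.5y) is solved at step 7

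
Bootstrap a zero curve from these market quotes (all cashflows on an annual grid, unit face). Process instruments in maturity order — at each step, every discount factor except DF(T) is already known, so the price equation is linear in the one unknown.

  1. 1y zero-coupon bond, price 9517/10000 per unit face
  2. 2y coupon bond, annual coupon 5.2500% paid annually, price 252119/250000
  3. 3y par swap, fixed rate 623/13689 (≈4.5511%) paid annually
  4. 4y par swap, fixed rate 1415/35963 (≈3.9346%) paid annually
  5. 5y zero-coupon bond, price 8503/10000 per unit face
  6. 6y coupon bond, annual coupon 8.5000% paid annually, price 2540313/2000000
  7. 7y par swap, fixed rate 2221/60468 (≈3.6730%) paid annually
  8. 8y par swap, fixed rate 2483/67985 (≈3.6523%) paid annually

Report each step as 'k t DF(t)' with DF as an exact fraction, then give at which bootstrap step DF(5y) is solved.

1 1 9517/10000
2 2 9107/10000
3 3 4377/5000
4 4 1717/2000
5 5 8503/10000
6 6 8223/10000
7 7 7779/10000
8 8 7517/10000
DF(5y) is solved at step 5

step 1 [1y] zero: DF = P = 9517/10000 ≈ 0.951700
step 2 [2y] bond c/1=21/400: DF=(252119/250000 − 21/400·(0.951700))/(1+21/400) = 9107/10000 ≈ 0.910700
step 3 [3y] swap r/1=623/13689: DF=(1 − 623/13689·(0.951700+0.910700))/(1+623/13689) = 4377/5000 ≈ 0.875400
step 4 [4y] swap r/1=1415/35963: DF=(1 − 1415/35963·(0.951700+0.910700+0.875400))/(1+1415/35963) = 1717/2000 ≈ 0.858500
step 5 [5y] zero: DF = P = 8503/10000 ≈ 0.850300
step 6 [6y] bond c/1=17/200: DF=(2540313/2000000 − 17/200·(0.951700+0.910700+0.875400+0.858500+0.850300))/(1+17/200) = 8223/10000 ≈ 0.822300
step 7 [7y] swap r/1=2221/60468: DF=(1 − 2221/60468·(0.951700+0.910700+0.875400+0.858500+0.850300+0.822300))/(1+2221/60468) = 7779/10000 ≈ 0.777900
step 8 [8y] swap r/1=2483/67985: DF=(1 − 2483/67985·(0.951700+0.910700+0.875400+0.858500+0.850300+0.822300+0.777900))/(1+2483/67985) = 7517/10000 ≈ 0.751700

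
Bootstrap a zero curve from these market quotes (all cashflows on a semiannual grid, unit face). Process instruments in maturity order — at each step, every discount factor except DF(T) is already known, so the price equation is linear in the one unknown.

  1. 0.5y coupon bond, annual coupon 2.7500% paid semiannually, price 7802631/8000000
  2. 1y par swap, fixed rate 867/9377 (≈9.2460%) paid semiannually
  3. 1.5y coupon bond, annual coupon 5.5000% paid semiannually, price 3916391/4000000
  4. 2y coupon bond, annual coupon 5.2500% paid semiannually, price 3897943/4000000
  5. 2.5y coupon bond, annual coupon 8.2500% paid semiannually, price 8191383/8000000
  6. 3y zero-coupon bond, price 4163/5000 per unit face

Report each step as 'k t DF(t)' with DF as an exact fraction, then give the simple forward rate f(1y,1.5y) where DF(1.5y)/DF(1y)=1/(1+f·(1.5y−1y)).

step 1 [0.5y] bond c/2=11/800: DF=(7802631/8000000 − 11/800·(0))/(1+11/800) = 9621/10000 ≈ 0.962100
step 2 [1y] swap r/2=867/18754: DF=(1 − 867/18754·(0.962100))/(1+867/18754) = 9133/10000 ≈ 0.913300
step 3 [1.5y] bond c/2=11/400: DF=(3916391/4000000 − 11/400·(0.962100+0.913300))/(1+11/400) = 9027/10000 ≈ 0.902700
step 4 [2y] bond c/2=21/800: DF=(3897943/4000000 − 21/800·(0.962100+0.913300+0.902700))/(1+21/800) = 1757/2000 ≈ 0.878500
step 5 [2.5y] bond c/2=33/800: DF=(8191383/8000000 − 33/800·(0.962100+0.913300+0.902700+0.878500))/(1+33/800) = 1677/2000 ≈ 0.838500
step 6 [3y] zero: DF = P = 4163/5000 ≈ 0.832600

1 1/2 9621/10000
2 1 9133/10000
3 3/2 9027/10000
4 2 1757/2000
5 5/2 1677/2000
6 3 4163/5000
f(1y,1.5y) = ((9133/10000)/(9027/10000) − 1)/(1/2) = 212/9027 ≈ 2.3485%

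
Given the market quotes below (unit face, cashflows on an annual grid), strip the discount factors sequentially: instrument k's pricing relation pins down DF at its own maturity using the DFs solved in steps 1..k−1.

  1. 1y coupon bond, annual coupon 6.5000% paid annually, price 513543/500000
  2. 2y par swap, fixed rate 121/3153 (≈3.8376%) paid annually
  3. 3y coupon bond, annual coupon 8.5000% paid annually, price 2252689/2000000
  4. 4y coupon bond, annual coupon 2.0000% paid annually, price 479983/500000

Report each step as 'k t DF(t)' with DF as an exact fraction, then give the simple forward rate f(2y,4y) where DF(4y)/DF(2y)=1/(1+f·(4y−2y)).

1 1 2411/2500
2 2 4637/5000
3 3 8899/10000
4 4 4433/5000
f(2y,4y) = ((4637/5000)/(4433/5000) − 1)/(2) = 102/4433 ≈ 2.3009%

step 1 [1y] bond c/1=13/200: DF=(513543/500000 − 13/200·(0))/(1+13/200) = 2411/2500 ≈ 0.964400
step 2 [2y] swap r/1=121/3153: DF=(1 − 121/3153·(0.964400))/(1+121/3153) = 4637/5000 ≈ 0.927400
step 3 [3y] bond c/1=17/200: DF=(2252689/2000000 − 17/200·(0.964400+0.927400))/(1+17/200) = 8899/10000 ≈ 0.889900
step 4 [4y] bond c/1=1/50: DF=(479983/500000 − 1/50·(0.964400+0.927400+0.889900))/(1+1/50) = 4433/5000 ≈ 0.886600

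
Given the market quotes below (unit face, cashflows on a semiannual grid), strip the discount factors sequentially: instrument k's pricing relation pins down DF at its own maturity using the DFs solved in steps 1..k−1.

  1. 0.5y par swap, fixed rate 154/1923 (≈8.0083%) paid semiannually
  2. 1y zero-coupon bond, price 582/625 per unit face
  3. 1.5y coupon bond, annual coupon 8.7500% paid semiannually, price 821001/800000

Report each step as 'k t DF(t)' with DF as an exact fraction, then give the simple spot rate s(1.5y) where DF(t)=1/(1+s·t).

1 1/2 1923/2000
2 1 582/625
3 3/2 9039/10000
s(1.5y) = (1/(9039/10000) − 1)/(3/2) = 1922/27117 ≈ 7.0878%

step 1 [0.5y] swap r/2=77/1923: DF=(1 − 77/1923·(0))/(1+77/1923) = 1923/2000 ≈ 0.961500
step 2 [1y] zero: DF = P = 582/625 ≈ 0.931200
step 3 [1.5y] bond c/2=7/160: DF=(821001/800000 − 7/160·(0.961500+0.931200))/(1+7/160) = 9039/10000 ≈ 0.903900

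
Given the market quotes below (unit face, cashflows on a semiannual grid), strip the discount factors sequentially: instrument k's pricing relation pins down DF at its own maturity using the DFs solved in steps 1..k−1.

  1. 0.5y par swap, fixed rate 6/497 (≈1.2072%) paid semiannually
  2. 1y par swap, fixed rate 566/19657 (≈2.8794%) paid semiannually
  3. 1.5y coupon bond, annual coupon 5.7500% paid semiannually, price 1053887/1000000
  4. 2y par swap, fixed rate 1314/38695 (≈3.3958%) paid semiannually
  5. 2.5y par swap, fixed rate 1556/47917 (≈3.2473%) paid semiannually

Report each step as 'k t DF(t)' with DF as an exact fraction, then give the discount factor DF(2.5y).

step 1 [0.5y] swap r/2=3/497: DF=(1 − 3/497·(0))/(1+3/497) = 497/500 ≈ 0.994000
step 2 [1y] swap r/2=283/19657: DF=(1 − 283/19657·(0.994000))/(1+283/19657) = 9717/10000 ≈ 0.971700
step 3 [1.5y] bond c/2=23/800: DF=(1053887/1000000 − 23/800·(0.994000+0.971700))/(1+23/800) = 1939/2000 ≈ 0.969500
step 4 [2y] swap r/2=657/38695: DF=(1 − 657/38695·(0.994000+0.971700+0.969500))/(1+657/38695) = 9343/10000 ≈ 0.934300
step 5 [2.5y] swap r/2=778/47917: DF=(1 − 778/47917·(0.994000+0.971700+0.969500+0.934300))/(1+778/47917) = 4611/5000 ≈ 0.922200

1 1/2 497/500
2 1 9717/10000
3 3/2 1939/2000
4 2 9343/10000
5 5/2 4611/5000
DF(2.5y) = 4611/5000 ≈ 0.922200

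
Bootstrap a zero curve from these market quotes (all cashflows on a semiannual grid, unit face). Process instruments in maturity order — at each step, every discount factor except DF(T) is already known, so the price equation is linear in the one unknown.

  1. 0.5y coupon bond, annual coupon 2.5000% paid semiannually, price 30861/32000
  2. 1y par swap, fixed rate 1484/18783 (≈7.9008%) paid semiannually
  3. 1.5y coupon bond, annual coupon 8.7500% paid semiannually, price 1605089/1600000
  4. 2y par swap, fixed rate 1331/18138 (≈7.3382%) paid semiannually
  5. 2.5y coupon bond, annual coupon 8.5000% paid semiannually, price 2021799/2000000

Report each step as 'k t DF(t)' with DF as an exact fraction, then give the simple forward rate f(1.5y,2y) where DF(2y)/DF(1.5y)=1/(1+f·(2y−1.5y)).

step 1 [0.5y] bond c/2=1/80: DF=(30861/32000 − 1/80·(0))/(1+1/80) = 381/400 ≈ 0.952500
step 2 [1y] swap r/2=742/18783: DF=(1 − 742/18783·(0.952500))/(1+742/18783) = 4629/5000 ≈ 0.925800
step 3 [1.5y] bond c/2=7/160: DF=(1605089/1600000 − 7/160·(0.952500+0.925800))/(1+7/160) = 1103/1250 ≈ 0.882400
step 4 [2y] swap r/2=1331/36276: DF=(1 − 1331/36276·(0.952500+0.925800+0.882400))/(1+1331/36276) = 8669/10000 ≈ 0.866900
step 5 [2.5y] bond c/2=17/400: DF=(2021799/2000000 − 17/400·(0.952500+0.925800+0.882400+0.866900))/(1+17/400) = 4109/5000 ≈ 0.821800

1 1/2 381/400
2 1 4629/5000
3 3/2 1103/1250
4 2 8669/10000
5 5/2 4109/5000
f(1.5y,2y) = ((1103/1250)/(8669/10000) − 1)/(1/2) = 310/8669 ≈ 3.5760%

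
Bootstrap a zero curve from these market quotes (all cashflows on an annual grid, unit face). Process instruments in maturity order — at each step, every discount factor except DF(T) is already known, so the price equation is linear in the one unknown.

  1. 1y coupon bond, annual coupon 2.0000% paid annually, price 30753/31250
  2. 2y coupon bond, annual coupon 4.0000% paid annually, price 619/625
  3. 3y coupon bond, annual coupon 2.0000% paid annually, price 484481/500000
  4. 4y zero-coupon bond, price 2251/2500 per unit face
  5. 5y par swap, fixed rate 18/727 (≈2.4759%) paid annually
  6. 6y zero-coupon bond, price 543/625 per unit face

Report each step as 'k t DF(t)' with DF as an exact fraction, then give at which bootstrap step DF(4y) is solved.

step 1 [1y] bond c/1=1/50: DF=(30753/31250 − 1/50·(0))/(1+1/50) = 603/625 ≈ 0.964800
step 2 [2y] bond c/1=1/25: DF=(619/625 − 1/25·(0.964800))/(1+1/25) = 572/625 ≈ 0.915200
step 3 [3y] bond c/1=1/50: DF=(484481/500000 − 1/50·(0.964800+0.915200))/(1+1/50) = 9131/10000 ≈ 0.913100
step 4 [4y] zero: DF = P = 2251/2500 ≈ 0.900400
step 5 [5y] swap r/1=18/727: DF=(1 − 18/727·(0.964800+0.915200+0.913100+0.900400))/(1+18/727) = 4433/5000 ≈ 0.886600
step 6 [6y] zero: DF = P = 543/625 ≈ 0.868800

1 1 603/625
2 2 572/625
3 3 9131/10000
4 4 2251/2500
5 5 4433/5000
6 6 543/625
DF(4y) is solved at step 4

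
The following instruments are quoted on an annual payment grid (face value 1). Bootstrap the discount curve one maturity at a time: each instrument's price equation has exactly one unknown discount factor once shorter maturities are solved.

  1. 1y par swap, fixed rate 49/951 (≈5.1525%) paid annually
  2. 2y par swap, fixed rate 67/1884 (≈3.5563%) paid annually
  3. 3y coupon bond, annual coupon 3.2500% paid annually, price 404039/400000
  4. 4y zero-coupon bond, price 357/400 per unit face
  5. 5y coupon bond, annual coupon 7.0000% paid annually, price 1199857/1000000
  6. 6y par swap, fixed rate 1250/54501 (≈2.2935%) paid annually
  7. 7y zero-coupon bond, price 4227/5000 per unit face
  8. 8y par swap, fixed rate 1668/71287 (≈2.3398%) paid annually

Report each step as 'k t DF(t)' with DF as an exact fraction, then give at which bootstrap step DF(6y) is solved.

step 1 [1y] swap r/1=49/951: DF=(1 − 49/951·(0))/(1+49/951) = 951/1000 ≈ 0.951000
step 2 [2y] swap r/1=67/1884: DF=(1 − 67/1884·(0.951000))/(1+67/1884) = 933/1000 ≈ 0.933000
step 3 [3y] bond c/1=13/400: DF=(404039/400000 − 13/400·(0.951000+0.933000))/(1+13/400) = 919/1000 ≈ 0.919000
step 4 [4y] zero: DF = P = 357/400 ≈ 0.892500
step 5 [5y] bond c/1=7/100: DF=(1199857/1000000 − 7/100·(0.951000+0.933000+0.919000+0.892500))/(1+7/100) = 2199/2500 ≈ 0.879600
step 6 [6y] swap r/1=1250/54501: DF=(1 − 1250/54501·(0.951000+0.933000+0.919000+0.892500+0.879600))/(1+1250/54501) = 7/8 ≈ 0.875000
step 7 [7y] zero: DF = P = 4227/5000 ≈ 0.845400
step 8 [8y] swap r/1=1668/71287: DF=(1 − 1668/71287·(0.951000+0.933000+0.919000+0.892500+0.879600+0.875000+0.845400))/(1+1668/71287) = 2083/2500 ≈ 0.833200

1 1 951/1000
2 2 933/1000
3 3 919/1000
4 4 357/400
5 5 2199/2500
6 6 7/8
7 7 4227/5000
8 8 2083/2500
DF(6y) is solved at step 6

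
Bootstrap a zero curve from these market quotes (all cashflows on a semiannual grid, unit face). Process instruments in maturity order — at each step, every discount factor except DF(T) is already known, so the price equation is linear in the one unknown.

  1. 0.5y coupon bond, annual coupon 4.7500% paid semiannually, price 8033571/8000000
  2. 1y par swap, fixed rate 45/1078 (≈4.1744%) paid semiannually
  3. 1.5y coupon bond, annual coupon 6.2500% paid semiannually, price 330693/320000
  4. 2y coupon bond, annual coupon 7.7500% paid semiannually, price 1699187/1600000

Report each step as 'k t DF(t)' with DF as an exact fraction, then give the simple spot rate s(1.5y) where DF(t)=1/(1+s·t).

1 1/2 9809/10000
2 1 1919/2000
3 3/2 9433/10000
4 2 2287/2500
s(1.5y) = (1/(9433/10000) − 1)/(3/2) = 378/9433 ≈ 4.0072%

step 1 [0.5y] bond c/2=19/800: DF=(8033571/8000000 − 19/800·(0))/(1+19/800) = 9809/10000 ≈ 0.980900
step 2 [1y] swap r/2=45/2156: DF=(1 − 45/2156·(0.980900))/(1+45/2156) = 1919/2000 ≈ 0.959500
step 3 [1.5y] bond c/2=1/32: DF=(330693/320000 − 1/32·(0.980900+0.959500))/(1+1/32) = 9433/10000 ≈ 0.943300
step 4 [2y] bond c/2=31/800: DF=(1699187/1600000 − 31/800·(0.980900+0.959500+0.943300))/(1+31/800) = 2287/2500 ≈ 0.914800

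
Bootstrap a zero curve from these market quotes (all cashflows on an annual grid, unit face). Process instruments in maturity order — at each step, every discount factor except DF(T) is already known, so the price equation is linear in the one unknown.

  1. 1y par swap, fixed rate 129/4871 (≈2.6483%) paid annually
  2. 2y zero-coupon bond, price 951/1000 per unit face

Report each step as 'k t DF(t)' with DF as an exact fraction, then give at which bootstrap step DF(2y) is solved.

step 1 [1y] swap r/1=129/4871: DF=(1 − 129/4871·(0))/(1+129/4871) = 4871/5000 ≈ 0.974200
step 2 [2y] zero: DF = P = 951/1000 ≈ 0.951000

1 1 4871/5000
2 2 951/1000
DF(2y) is solved at step 2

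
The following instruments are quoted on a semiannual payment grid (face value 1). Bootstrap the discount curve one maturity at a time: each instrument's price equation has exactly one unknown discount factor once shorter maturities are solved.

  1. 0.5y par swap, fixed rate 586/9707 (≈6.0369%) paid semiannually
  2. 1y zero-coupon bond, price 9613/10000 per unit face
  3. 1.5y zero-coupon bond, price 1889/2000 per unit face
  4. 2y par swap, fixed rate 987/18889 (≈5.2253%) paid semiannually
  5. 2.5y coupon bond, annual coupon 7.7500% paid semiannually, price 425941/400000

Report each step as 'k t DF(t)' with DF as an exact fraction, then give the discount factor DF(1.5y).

1 1/2 9707/10000
2 1 9613/10000
3 3/2 1889/2000
4 2 9013/10000
5 5/2 4421/5000
DF(1.5y) = 1889/2000 ≈ 0.944500

step 1 [0.5y] swap r/2=293/9707: DF=(1 − 293/9707·(0))/(1+293/9707) = 9707/10000 ≈ 0.970700
step 2 [1y] zero: DF = P = 9613/10000 ≈ 0.961300
step 3 [1.5y] zero: DF = P = 1889/2000 ≈ 0.944500
step 4 [2y] swap r/2=987/37778: DF=(1 − 987/37778·(0.970700+0.961300+0.944500))/(1+987/37778) = 9013/10000 ≈ 0.901300
step 5 [2.5y] bond c/2=31/800: DF=(425941/400000 − 31/800·(0.970700+0.961300+0.944500+0.901300))/(1+31/800) = 4421/5000 ≈ 0.884200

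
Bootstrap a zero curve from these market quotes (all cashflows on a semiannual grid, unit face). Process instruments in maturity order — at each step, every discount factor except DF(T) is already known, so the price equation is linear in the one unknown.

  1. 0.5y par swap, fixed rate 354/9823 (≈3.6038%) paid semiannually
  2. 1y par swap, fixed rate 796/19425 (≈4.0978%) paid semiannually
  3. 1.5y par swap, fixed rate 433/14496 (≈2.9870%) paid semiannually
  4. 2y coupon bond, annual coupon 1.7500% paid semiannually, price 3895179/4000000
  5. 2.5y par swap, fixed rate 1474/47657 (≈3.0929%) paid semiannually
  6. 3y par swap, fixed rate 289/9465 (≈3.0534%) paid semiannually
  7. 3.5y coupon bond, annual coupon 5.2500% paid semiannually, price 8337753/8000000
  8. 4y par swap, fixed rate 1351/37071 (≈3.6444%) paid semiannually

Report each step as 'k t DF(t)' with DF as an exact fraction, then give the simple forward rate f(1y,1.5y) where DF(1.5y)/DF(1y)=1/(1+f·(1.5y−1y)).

step 1 [0.5y] swap r/2=177/9823: DF=(1 − 177/9823·(0))/(1+177/9823) = 9823/10000 ≈ 0.982300
step 2 [1y] swap r/2=398/19425: DF=(1 − 398/19425·(0.982300))/(1+398/19425) = 4801/5000 ≈ 0.960200
step 3 [1.5y] swap r/2=433/28992: DF=(1 − 433/28992·(0.982300+0.960200))/(1+433/28992) = 9567/10000 ≈ 0.956700
step 4 [2y] bond c/2=7/800: DF=(3895179/4000000 − 7/800·(0.982300+0.960200+0.956700))/(1+7/800) = 4701/5000 ≈ 0.940200
step 5 [2.5y] swap r/2=737/47657: DF=(1 − 737/47657·(0.982300+0.960200+0.956700+0.940200))/(1+737/47657) = 9263/10000 ≈ 0.926300
step 6 [3y] swap r/2=289/18930: DF=(1 − 289/18930·(0.982300+0.960200+0.956700+0.940200+0.926300))/(1+289/18930) = 9133/10000 ≈ 0.913300
step 7 [3.5y] bond c/2=21/800: DF=(8337753/8000000 − 21/800·(0.982300+0.960200+0.956700+0.940200+0.926300+0.913300))/(1+21/800) = 8703/10000 ≈ 0.870300
step 8 [4y] swap r/2=1351/74142: DF=(1 − 1351/74142·(0.982300+0.960200+0.956700+0.940200+0.926300+0.913300+0.870300))/(1+1351/74142) = 8649/10000 ≈ 0.864900

1 1/2 9823/10000
2 1 4801/5000
3 3/2 9567/10000
4 2 4701/5000
5 5/2 9263/10000
6 3 9133/10000
7 7/2 8703/10000
8 4 8649/10000
f(1y,1.5y) = ((4801/5000)/(9567/10000) − 1)/(1/2) = 70/9567 ≈ 0.7317%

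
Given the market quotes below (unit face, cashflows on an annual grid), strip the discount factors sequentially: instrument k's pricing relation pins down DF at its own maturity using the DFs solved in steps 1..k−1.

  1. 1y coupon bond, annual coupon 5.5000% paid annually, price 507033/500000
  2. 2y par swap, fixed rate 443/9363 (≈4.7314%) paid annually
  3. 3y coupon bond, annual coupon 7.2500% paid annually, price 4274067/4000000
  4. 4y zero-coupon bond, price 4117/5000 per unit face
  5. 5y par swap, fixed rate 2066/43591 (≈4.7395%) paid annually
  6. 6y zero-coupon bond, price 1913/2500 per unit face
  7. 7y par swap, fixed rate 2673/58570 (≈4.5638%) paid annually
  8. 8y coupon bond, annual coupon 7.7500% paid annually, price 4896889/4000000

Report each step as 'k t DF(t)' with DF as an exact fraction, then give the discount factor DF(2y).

step 1 [1y] bond c/1=11/200: DF=(507033/500000 − 11/200·(0))/(1+11/200) = 2403/2500 ≈ 0.961200
step 2 [2y] swap r/1=443/9363: DF=(1 − 443/9363·(0.961200))/(1+443/9363) = 4557/5000 ≈ 0.911400
step 3 [3y] bond c/1=29/400: DF=(4274067/4000000 − 29/400·(0.961200+0.911400))/(1+29/400) = 8697/10000 ≈ 0.869700
step 4 [4y] zero: DF = P = 4117/5000 ≈ 0.823400
step 5 [5y] swap r/1=2066/43591: DF=(1 − 2066/43591·(0.961200+0.911400+0.869700+0.823400))/(1+2066/43591) = 3967/5000 ≈ 0.793400
step 6 [6y] zero: DF = P = 1913/2500 ≈ 0.765200
step 7 [7y] swap r/1=2673/58570: DF=(1 − 2673/58570·(0.961200+0.911400+0.869700+0.823400+0.793400+0.765200))/(1+2673/58570) = 7327/10000 ≈ 0.732700
step 8 [8y] bond c/1=31/400: DF=(4896889/4000000 − 31/400·(0.961200+0.911400+0.869700+0.823400+0.793400+0.765200+0.732700))/(1+31/400) = 7149/10000 ≈ 0.714900

1 1 2403/2500
2 2 4557/5000
3 3 8697/10000
4 4 4117/5000
5 5 3967/5000
6 6 1913/2500
7 7 7327/10000
8 8 7149/10000
DF(2y) = 4557/5000 ≈ 0.911400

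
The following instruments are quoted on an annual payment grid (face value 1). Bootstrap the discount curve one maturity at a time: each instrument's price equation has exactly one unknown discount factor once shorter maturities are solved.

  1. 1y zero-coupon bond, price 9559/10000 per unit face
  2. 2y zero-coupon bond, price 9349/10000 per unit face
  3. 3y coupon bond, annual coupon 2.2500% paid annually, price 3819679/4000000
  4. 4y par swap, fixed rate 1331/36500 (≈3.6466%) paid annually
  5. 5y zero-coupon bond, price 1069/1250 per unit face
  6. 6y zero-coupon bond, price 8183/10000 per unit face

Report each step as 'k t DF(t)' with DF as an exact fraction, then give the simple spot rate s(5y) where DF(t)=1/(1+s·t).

step 1 [1y] zero: DF = P = 9559/10000 ≈ 0.955900
step 2 [2y] zero: DF = P = 9349/10000 ≈ 0.934900
step 3 [3y] bond c/1=9/400: DF=(3819679/4000000 − 9/400·(0.955900+0.934900))/(1+9/400) = 8923/10000 ≈ 0.892300
step 4 [4y] swap r/1=1331/36500: DF=(1 − 1331/36500·(0.955900+0.934900+0.892300))/(1+1331/36500) = 8669/10000 ≈ 0.866900
step 5 [5y] zero: DF = P = 1069/1250 ≈ 0.855200
step 6 [6y] zero: DF = P = 8183/10000 ≈ 0.818300

1 1 9559/10000
2 2 9349/10000
3 3 8923/10000
4 4 8669/10000
5 5 1069/1250
6 6 8183/10000
s(5y) = (1/(1069/1250) − 1)/(5) = 181/5345 ≈ 3.3863%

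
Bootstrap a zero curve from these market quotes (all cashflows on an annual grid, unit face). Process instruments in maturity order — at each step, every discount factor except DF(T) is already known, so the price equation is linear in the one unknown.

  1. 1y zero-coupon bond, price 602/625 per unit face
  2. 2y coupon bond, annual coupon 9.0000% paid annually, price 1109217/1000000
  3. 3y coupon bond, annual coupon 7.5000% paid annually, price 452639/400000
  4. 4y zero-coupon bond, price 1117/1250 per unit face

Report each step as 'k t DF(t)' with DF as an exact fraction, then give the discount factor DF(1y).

1 1 602/625
2 2 9381/10000
3 3 23/25
4 4 1117/1250
DF(1y) = 602/625 ≈ 0.963200

step 1 [1y] zero: DF = P = 602/625 ≈ 0.963200
step 2 [2y] bond c/1=9/100: DF=(1109217/1000000 − 9/100·(0.963200))/(1+9/100) = 9381/10000 ≈ 0.938100
step 3 [3y] bond c/1=3/40: DF=(452639/400000 − 3/40·(0.963200+0.938100))/(1+3/40) = 23/25 ≈ 0.920000
step 4 [4y] zero: DF = P = 1117/1250 ≈ 0.893600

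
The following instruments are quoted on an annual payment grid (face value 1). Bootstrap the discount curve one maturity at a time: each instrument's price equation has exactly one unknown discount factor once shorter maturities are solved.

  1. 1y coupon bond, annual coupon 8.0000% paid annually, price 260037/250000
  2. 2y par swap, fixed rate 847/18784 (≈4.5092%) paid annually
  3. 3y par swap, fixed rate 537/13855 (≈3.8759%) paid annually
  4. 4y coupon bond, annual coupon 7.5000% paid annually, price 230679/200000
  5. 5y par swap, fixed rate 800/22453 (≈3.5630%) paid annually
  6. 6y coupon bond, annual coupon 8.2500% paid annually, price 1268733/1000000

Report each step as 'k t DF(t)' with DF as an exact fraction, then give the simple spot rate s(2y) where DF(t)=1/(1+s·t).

step 1 [1y] bond c/1=2/25: DF=(260037/250000 − 2/25·(0))/(1+2/25) = 9631/10000 ≈ 0.963100
step 2 [2y] swap r/1=847/18784: DF=(1 − 847/18784·(0.963100))/(1+847/18784) = 9153/10000 ≈ 0.915300
step 3 [3y] swap r/1=537/13855: DF=(1 − 537/13855·(0.963100+0.915300))/(1+537/13855) = 4463/5000 ≈ 0.892600
step 4 [4y] bond c/1=3/40: DF=(230679/200000 − 3/40·(0.963100+0.915300+0.892600))/(1+3/40) = 2199/2500 ≈ 0.879600
step 5 [5y] swap r/1=800/22453: DF=(1 − 800/22453·(0.963100+0.915300+0.892600+0.879600))/(1+800/22453) = 21/25 ≈ 0.840000
step 6 [6y] bond c/1=33/400: DF=(1268733/1000000 − 33/400·(0.963100+0.915300+0.892600+0.879600+0.840000))/(1+33/400) = 4149/5000 ≈ 0.829800

1 1 9631/10000
2 2 9153/10000
3 3 4463/5000
4 4 2199/2500
5 5 21/25
6 6 4149/5000
s(2y) = (1/(9153/10000) − 1)/(2) = 847/18306 ≈ 4.6269%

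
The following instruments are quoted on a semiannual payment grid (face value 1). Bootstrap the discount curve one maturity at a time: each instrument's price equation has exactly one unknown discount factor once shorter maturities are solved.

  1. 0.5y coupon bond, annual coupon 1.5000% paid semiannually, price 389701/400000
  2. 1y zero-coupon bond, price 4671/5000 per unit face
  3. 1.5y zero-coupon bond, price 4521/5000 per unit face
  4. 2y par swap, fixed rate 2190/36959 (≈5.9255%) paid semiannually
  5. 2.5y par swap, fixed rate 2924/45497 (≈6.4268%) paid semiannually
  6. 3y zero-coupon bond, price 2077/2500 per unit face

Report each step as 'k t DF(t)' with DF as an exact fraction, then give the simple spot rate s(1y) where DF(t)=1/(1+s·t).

step 1 [0.5y] bond c/2=3/400: DF=(389701/400000 − 3/400·(0))/(1+3/400) = 967/1000 ≈ 0.967000
step 2 [1y] zero: DF = P = 4671/5000 ≈ 0.934200
step 3 [1.5y] zero: DF = P = 4521/5000 ≈ 0.904200
step 4 [2y] swap r/2=1095/36959: DF=(1 − 1095/36959·(0.967000+0.934200+0.904200))/(1+1095/36959) = 1781/2000 ≈ 0.890500
step 5 [2.5y] swap r/2=1462/45497: DF=(1 − 1462/45497·(0.967000+0.934200+0.904200+0.890500))/(1+1462/45497) = 4269/5000 ≈ 0.853800
step 6 [3y] zero: DF = P = 2077/2500 ≈ 0.830800

1 1/2 967/1000
2 1 4671/5000
3 3/2 4521/5000
4 2 1781/2000
5 5/2 4269/5000
6 3 2077/2500
s(1y) = (1/(4671/5000) − 1)/(1) = 329/4671 ≈ 7.0435%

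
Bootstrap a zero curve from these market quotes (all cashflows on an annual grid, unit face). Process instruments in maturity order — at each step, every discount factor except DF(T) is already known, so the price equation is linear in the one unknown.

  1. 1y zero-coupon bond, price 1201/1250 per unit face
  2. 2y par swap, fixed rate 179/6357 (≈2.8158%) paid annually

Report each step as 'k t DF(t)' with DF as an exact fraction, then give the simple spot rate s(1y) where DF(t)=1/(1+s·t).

step 1 [1y] zero: DF = P = 1201/1250 ≈ 0.960800
step 2 [2y] swap r/1=179/6357: DF=(1 − 179/6357·(0.960800))/(1+179/6357) = 9463/10000 ≈ 0.946300

1 1 1201/1250
2 2 9463/10000
s(1y) = (1/(1201/1250) − 1)/(1) = 49/1201 ≈ 4.0799%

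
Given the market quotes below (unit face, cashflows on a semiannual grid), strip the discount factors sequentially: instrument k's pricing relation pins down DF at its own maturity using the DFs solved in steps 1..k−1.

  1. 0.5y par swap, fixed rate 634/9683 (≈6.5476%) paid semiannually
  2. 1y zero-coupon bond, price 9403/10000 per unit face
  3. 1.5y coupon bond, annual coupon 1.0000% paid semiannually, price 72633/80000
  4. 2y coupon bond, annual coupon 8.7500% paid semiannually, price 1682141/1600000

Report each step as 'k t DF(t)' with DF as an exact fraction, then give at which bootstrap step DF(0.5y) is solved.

step 1 [0.5y] swap r/2=317/9683: DF=(1 − 317/9683·(0))/(1+317/9683) = 9683/10000 ≈ 0.968300
step 2 [1y] zero: DF = P = 9403/10000 ≈ 0.940300
step 3 [1.5y] bond c/2=1/200: DF=(72633/80000 − 1/200·(0.968300+0.940300))/(1+1/200) = 8939/10000 ≈ 0.893900
step 4 [2y] bond c/2=7/160: DF=(1682141/1600000 − 7/160·(0.968300+0.940300+0.893900))/(1+7/160) = 4449/5000 ≈ 0.889800

1 1/2 9683/10000
2 1 9403/10000
3 3/2 8939/10000
4 2 4449/5000
DF(0.5y) is solved at step 1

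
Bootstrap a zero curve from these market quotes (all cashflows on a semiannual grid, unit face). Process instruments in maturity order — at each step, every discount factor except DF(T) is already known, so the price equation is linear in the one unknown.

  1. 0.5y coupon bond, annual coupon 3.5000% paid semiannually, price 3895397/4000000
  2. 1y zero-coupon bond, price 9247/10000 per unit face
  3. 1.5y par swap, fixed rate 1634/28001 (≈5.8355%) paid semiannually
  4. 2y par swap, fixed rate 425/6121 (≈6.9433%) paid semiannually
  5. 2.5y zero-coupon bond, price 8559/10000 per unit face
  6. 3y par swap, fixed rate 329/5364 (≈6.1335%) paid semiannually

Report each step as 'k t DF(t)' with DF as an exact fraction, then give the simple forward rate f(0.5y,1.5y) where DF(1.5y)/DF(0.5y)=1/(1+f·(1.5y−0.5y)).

1 1/2 9571/10000
2 1 9247/10000
3 3/2 9183/10000
4 2 349/400
5 5/2 8559/10000
6 3 1671/2000
f(0.5y,1.5y) = ((9571/10000)/(9183/10000) − 1)/(1) = 388/9183 ≈ 4.2252%

step 1 [0.5y] bond c/2=7/400: DF=(3895397/4000000 − 7/400·(0))/(1+7/400) = 9571/10000 ≈ 0.957100
step 2 [1y] zero: DF = P = 9247/10000 ≈ 0.924700
step 3 [1.5y] swap r/2=817/28001: DF=(1 − 817/28001·(0.957100+0.924700))/(1+817/28001) = 9183/10000 ≈ 0.918300
step 4 [2y] swap r/2=425/12242: DF=(1 − 425/12242·(0.957100+0.924700+0.918300))/(1+425/12242) = 349/400 ≈ 0.872500
step 5 [2.5y] zero: DF = P = 8559/10000 ≈ 0.855900
step 6 [3y] swap r/2=329/10728: DF=(1 − 329/10728·(0.957100+0.924700+0.918300+0.872500+0.855900))/(1+329/10728) = 1671/2000 ≈ 0.835500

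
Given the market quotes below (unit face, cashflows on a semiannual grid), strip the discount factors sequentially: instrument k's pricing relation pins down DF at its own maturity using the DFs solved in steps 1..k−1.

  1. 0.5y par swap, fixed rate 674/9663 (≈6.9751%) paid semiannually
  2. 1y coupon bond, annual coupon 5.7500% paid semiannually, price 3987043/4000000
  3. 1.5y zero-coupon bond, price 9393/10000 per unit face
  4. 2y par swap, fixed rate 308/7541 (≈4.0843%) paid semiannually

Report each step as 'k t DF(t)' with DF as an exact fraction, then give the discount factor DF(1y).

step 1 [0.5y] swap r/2=337/9663: DF=(1 − 337/9663·(0))/(1+337/9663) = 9663/10000 ≈ 0.966300
step 2 [1y] bond c/2=23/800: DF=(3987043/4000000 − 23/800·(0.966300))/(1+23/800) = 9419/10000 ≈ 0.941900
step 3 [1.5y] zero: DF = P = 9393/10000 ≈ 0.939300
step 4 [2y] swap r/2=154/7541: DF=(1 − 154/7541·(0.966300+0.941900+0.939300))/(1+154/7541) = 923/1000 ≈ 0.923000

1 1/2 9663/10000
2 1 9419/10000
3 3/2 9393/10000
4 2 923/1000
DF(1y) = 9419/10000 ≈ 0.941900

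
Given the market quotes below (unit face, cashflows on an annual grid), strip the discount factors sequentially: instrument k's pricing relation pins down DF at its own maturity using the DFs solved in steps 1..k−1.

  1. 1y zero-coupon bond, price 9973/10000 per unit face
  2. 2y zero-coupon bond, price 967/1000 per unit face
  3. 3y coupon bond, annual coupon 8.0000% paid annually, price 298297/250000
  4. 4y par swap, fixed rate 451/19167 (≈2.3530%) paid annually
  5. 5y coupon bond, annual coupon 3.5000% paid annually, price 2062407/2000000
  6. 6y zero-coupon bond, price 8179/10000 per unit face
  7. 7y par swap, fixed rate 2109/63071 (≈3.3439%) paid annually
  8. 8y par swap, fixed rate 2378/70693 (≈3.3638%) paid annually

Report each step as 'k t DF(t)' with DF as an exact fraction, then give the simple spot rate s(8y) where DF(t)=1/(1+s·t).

1 1 9973/10000
2 2 967/1000
3 3 9593/10000
4 4 4549/5000
5 5 8667/10000
6 6 8179/10000
7 7 7891/10000
8 8 3811/5000
s(8y) = (1/(3811/5000) − 1)/(8) = 1189/30488 ≈ 3.8999%

step 1 [1y] zero: DF = P = 9973/10000 ≈ 0.997300
step 2 [2y] zero: DF = P = 967/1000 ≈ 0.967000
step 3 [3y] bond c/1=2/25: DF=(298297/250000 − 2/25·(0.997300+0.967000))/(1+2/25) = 9593/10000 ≈ 0.959300
step 4 [4y] swap r/1=451/19167: DF=(1 − 451/19167·(0.997300+0.967000+0.959300))/(1+451/19167) = 4549/5000 ≈ 0.909800
step 5 [5y] bond c/1=7/200: DF=(2062407/2000000 − 7/200·(0.997300+0.967000+0.959300+0.909800))/(1+7/200) = 8667/10000 ≈ 0.866700
step 6 [6y] zero: DF = P = 8179/10000 ≈ 0.817900
step 7 [7y] swap r/1=2109/63071: DF=(1 − 2109/63071·(0.997300+0.967000+0.959300+0.909800+0.866700+0.817900))/(1+2109/63071) = 7891/10000 ≈ 0.789100
step 8 [8y] swap r/1=2378/70693: DF=(1 − 2378/70693·(0.997300+0.967000+0.959300+0.909800+0.866700+0.817900+0.789100))/(1+2378/70693) = 3811/5000 ≈ 0.762200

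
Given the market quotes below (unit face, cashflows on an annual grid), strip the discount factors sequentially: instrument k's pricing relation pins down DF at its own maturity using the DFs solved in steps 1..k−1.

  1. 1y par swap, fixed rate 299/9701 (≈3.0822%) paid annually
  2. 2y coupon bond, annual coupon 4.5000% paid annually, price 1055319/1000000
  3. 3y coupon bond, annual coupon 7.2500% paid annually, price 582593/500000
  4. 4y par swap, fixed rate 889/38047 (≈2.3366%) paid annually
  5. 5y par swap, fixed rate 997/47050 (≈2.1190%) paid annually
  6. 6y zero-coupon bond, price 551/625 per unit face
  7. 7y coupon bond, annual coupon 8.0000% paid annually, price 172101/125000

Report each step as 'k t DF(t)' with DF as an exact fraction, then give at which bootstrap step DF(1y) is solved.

step 1 [1y] swap r/1=299/9701: DF=(1 − 299/9701·(0))/(1+299/9701) = 9701/10000 ≈ 0.970100
step 2 [2y] bond c/1=9/200: DF=(1055319/1000000 − 9/200·(0.970100))/(1+9/200) = 9681/10000 ≈ 0.968100
step 3 [3y] bond c/1=29/400: DF=(582593/500000 − 29/400·(0.970100+0.968100))/(1+29/400) = 4777/5000 ≈ 0.955400
step 4 [4y] swap r/1=889/38047: DF=(1 − 889/38047·(0.970100+0.968100+0.955400))/(1+889/38047) = 9111/10000 ≈ 0.911100
step 5 [5y] swap r/1=997/47050: DF=(1 − 997/47050·(0.970100+0.968100+0.955400+0.911100))/(1+997/47050) = 9003/10000 ≈ 0.900300
step 6 [6y] zero: DF = P = 551/625 ≈ 0.881600
step 7 [7y] bond c/1=2/25: DF=(172101/125000 − 2/25·(0.970100+0.968100+0.955400+0.911100+0.900300+0.881600))/(1+2/25) = 861/1000 ≈ 0.861000

1 1 9701/10000
2 2 9681/10000
3 3 4777/5000
4 4 9111/10000
5 5 9003/10000
6 6 551/625
7 7 861/1000
DF(1y) is solved at step 1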